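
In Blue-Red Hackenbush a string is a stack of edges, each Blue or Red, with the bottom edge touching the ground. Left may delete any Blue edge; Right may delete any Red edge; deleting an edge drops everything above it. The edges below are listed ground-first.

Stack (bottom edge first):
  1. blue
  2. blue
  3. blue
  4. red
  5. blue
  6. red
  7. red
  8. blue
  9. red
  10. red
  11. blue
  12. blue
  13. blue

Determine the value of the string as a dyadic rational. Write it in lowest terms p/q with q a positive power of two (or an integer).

2639/1024

1 of 13 · b · max L 0 · min R +∞ -> 1
2 of 13 · bb · max L 1 · min R +∞ -> 2
3 of 13 · bbb · max L 2 · min R +∞ -> 3
4 of 13 · bbbr · max L 2 · min R 3 -> 5/2
5 of 13 · bbbrb · max L 5/2 · min R 3 -> 11/4
6 of 13 · bbbrbr · max L 5/2 · min R 11/4 -> 21/8
7 of 13 · bbbrbrr · max L 5/2 · min R 21/8 -> 41/16
8 of 13 · bbbrbrrb · max L 41/16 · min R 21/8 -> 83/32
9 of 13 · bbbrbrrbr · max L 41/16 · min R 83/32 -> 165/64
10 of 13 · bbbrbrrbrr · max L 41/16 · min R 165/64 -> 329/128
11 of 13 · bbbrbrrbrrb · max L 329/128 · min R 165/64 -> 659/256
12 of 13 · bbbrbrrbrrbb · max L 659/256 · min R 165/64 -> 1319/512
13 of 13 · bbbrbrrbrrbbb · max L 1319/512 · min R 165/64 -> 2639/1024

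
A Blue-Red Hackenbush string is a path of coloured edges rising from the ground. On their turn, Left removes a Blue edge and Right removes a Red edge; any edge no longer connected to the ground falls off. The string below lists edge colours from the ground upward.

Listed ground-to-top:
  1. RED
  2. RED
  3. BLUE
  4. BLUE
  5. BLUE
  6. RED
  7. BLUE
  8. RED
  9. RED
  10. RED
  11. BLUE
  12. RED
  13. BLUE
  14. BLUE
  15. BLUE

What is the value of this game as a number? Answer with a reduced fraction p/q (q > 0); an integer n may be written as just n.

Build value(s[:k]) for k = 1..15, string s = RED RED BLUE BLUE BLUE RED BLUE RED RED RED BLUE RED BLUE BLUE BLUE.
value(R) = { — | 0 } => -1
value(RR) = { — | -1 0 } => -2
value(RRB) = { -2 | -1 0 } => -3/2
value(RRBB) = { -2 -3/2 | -1 0 } => -5/4
value(RRBBB) = { -2 -3/2 -5/4 | -1 0 } => -9/8
value(RRBBBR) = { -2 -3/2 -5/4 | -9/8 -1 0 } => -19/16
value(RRBBBRB) = { -2 -3/2 -5/4 -19/16 | -9/8 -1 0 } => -37/32
value(RRBBBRBR) = { -2 -3/2 -5/4 -19/16 | -37/32 -9/8 -1 0 } => -75/64
value(RRBBBRBRR) = { -2 -3/2 -5/4 -19/16 | -75/64 -37/32 -9/8 -1 0 } => -151/128
value(RRBBBRBRRR) = { -2 -3/2 -5/4 -19/16 | -151/128 -75/64 -37/32 -9/8 -1 0 } => -303/256
value(RRBBBRBRRRB) = { -2 -3/2 -5/4 -19/16 -303/256 | -151/128 -75/64 -37/32 -9/8 -1 0 } => -605/512
value(RRBBBRBRRRBR) = { -2 -3/2 -5/4 -19/16 -303/256 | -605/512 -151/128 -75/64 -37/32 -9/8 -1 0 } => -1211/1024
value(RRBBBRBRRRBRB) = { -2 -3/2 -5/4 -19/16 -303/256 -1211/1024 | -605/512 -151/128 -75/64 -37/32 -9/8 -1 0 } => -2421/2048
value(RRBBBRBRRRBRBB) = { -2 -3/2 -5/4 -19/16 -303/256 -1211/1024 -2421/2048 | -605/512 -151/128 -75/64 -37/32 -9/8 -1 0 } => -4841/4096
value(RRBBBRBRRRBRBBB) = { -2 -3/2 -5/4 -19/16 -303/256 -1211/1024 -2421/2048 -4841/4096 | -605/512 -151/128 -75/64 -37/32 -9/8 -1 0 } => -9681/8192

-9681/8192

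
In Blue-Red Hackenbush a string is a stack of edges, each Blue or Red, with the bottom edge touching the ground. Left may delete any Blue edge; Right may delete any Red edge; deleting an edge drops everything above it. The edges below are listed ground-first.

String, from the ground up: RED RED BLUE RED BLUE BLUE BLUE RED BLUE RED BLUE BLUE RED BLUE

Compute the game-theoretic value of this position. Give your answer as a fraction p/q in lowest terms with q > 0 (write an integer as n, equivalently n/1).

g_1 [R]  L=[∅]  R=[0]  → -1
g_2 [RR]  L=[∅]  R=[-1,0]  → -2
g_3 [RRB]  L=[-2]  R=[-1,0]  → -3/2
g_4 [RRBR]  L=[-2]  R=[-3/2,-1,0]  → -7/4
g_5 [RRBRB]  L=[-2,-7/4]  R=[-3/2,-1,0]  → -13/8
g_6 [RRBRBB]  L=[-2,-7/4,-13/8]  R=[-3/2,-1,0]  → -25/16
g_7 [RRBRBBB]  L=[-2,-7/4,-13/8,-25/16]  R=[-3/2,-1,0]  → -49/32
g_8 [RRBRBBBR]  L=[-2,-7/4,-13/8,-25/16]  R=[-49/32,-3/2,-1,0]  → -99/64
g_9 [RRBRBBBRB]  L=[-2,-7/4,-13/8,-25/16,-99/64]  R=[-49/32,-3/2,-1,0]  → -197/128
g_10 [RRBRBBBRBR]  L=[-2,-7/4,-13/8,-25/16,-99/64]  R=[-197/128,-49/32,-3/2,-1,0]  → -395/256
g_11 [RRBRBBBRBRB]  L=[-2,-7/4,-13/8,-25/16,-99/64,-395/256]  R=[-197/128,-49/32,-3/2,-1,0]  → -789/512
g_12 [RRBRBBBRBRBB]  L=[-2,-7/4,-13/8,-25/16,-99/64,-395/256,-789/512]  R=[-197/128,-49/32,-3/2,-1,0]  → -1577/1024
g_13 [RRBRBBBRBRBBR]  L=[-2,-7/4,-13/8,-25/16,-99/64,-395/256,-789/512]  R=[-1577/1024,-197/128,-49/32,-3/2,-1,0]  → -3155/2048
g_14 [RRBRBBBRBRBBRB]  L=[-2,-7/4,-13/8,-25/16,-99/64,-395/256,-789/512,-3155/2048]  R=[-1577/1024,-197/128,-49/32,-3/2,-1,0]  → -6309/4096

-6309/4096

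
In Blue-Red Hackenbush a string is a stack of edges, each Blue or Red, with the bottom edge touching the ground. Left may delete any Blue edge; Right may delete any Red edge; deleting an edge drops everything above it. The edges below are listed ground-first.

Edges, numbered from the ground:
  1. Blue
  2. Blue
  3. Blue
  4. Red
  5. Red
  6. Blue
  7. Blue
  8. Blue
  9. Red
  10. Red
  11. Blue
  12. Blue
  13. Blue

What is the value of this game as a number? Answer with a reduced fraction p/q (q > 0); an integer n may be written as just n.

2511/1024

step 1: add Blue to get B; options L={ 0 } R={ · } ⇒ 1
step 2: add Blue to get BB; options L={ 0; 1 } R={ · } ⇒ 2
step 3: add Blue to get BBB; options L={ 0; 1; 2 } R={ · } ⇒ 3
step 4: add Red to get BBBR; options L={ 0; 1; 2 } R={ 3 } ⇒ 5/2
step 5: add Red to get BBBRR; options L={ 0; 1; 2 } R={ 5/2; 3 } ⇒ 9/4
step 6: add Blue to get BBBRRB; options L={ 0; 1; 2; 9/4 } R={ 5/2; 3 } ⇒ 19/8
step 7: add Blue to get BBBRRBB; options L={ 0; 1; 2; 9/4; 19/8 } R={ 5/2; 3 } ⇒ 39/16
step 8: add Blue to get BBBRRBBB; options L={ 0; 1; 2; 9/4; 19/8; 39/16 } R={ 5/2; 3 } ⇒ 79/32
step 9: add Red to get BBBRRBBBR; options L={ 0; 1; 2; 9/4; 19/8; 39/16 } R={ 79/32; 5/2; 3 } ⇒ 157/64
step 10: add Red to get BBBRRBBBRR; options L={ 0; 1; 2; 9/4; 19/8; 39/16 } R={ 157/64; 79/32; 5/2; 3 } ⇒ 313/128
step 11: add Blue to get BBBRRBBBRRB; options L={ 0; 1; 2; 9/4; 19/8; 39/16; 313/128 } R={ 157/64; 79/32; 5/2; 3 } ⇒ 627/256
step 12: add Blue to get BBBRRBBBRRBB; options L={ 0; 1; 2; 9/4; 19/8; 39/16; 313/128; 627/256 } R={ 157/64; 79/32; 5/2; 3 } ⇒ 1255/512
step 13: add Blue to get BBBRRBBBRRBBB; options L={ 0; 1; 2; 9/4; 19/8; 39/16; 313/128; 627/256; 1255/512 } R={ 157/64; 79/32; 5/2; 3 } ⇒ 2511/1024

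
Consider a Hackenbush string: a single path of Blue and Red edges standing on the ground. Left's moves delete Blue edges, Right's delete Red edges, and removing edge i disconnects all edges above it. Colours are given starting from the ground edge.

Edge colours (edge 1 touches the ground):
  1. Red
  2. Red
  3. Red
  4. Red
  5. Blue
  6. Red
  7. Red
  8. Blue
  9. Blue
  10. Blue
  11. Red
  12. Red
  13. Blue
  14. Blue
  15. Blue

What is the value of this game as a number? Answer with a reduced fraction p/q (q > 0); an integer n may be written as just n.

step 1: add Red to get R; options L={ ∅ } R={ 0 } -> -1
step 2: add Red to get RR; options L={ ∅ } R={ -1, 0 } -> -2
step 3: add Red to get RRR; options L={ ∅ } R={ -2, -1, 0 } -> -3
step 4: add Red to get RRRR; options L={ ∅ } R={ -3, -2, -1, 0 } -> -4
step 5: add Blue to get RRRRB; options L={ -4 } R={ -3, -2, -1, 0 } -> -7/2
step 6: add Red to get RRRRBR; options L={ -4 } R={ -7/2, -3, -2, -1, 0 } -> -15/4
step 7: add Red to get RRRRBRR; options L={ -4 } R={ -15/4, -7/2, -3, -2, -1, 0 } -> -31/8
step 8: add Blue to get RRRRBRRB; options L={ -4, -31/8 } R={ -15/4, -7/2, -3, -2, -1, 0 } -> -61/16
step 9: add Blue to get RRRRBRRBB; options L={ -4, -31/8, -61/16 } R={ -15/4, -7/2, -3, -2, -1, 0 } -> -121/32
step 10: add Blue to get RRRRBRRBBB; options L={ -4, -31/8, -61/16, -121/32 } R={ -15/4, -7/2, -3, -2, -1, 0 } -> -241/64
step 11: add Red to get RRRRBRRBBBR; options L={ -4, -31/8, -61/16, -121/32 } R={ -241/64, -15/4, -7/2, -3, -2, -1, 0 } -> -483/128
step 12: add Red to get RRRRBRRBBBRR; options L={ -4, -31/8, -61/16, -121/32 } R={ -483/128, -241/64, -15/4, -7/2, -3, -2, -1, 0 } -> -967/256
step 13: add Blue to get RRRRBRRBBBRRB; options L={ -4, -31/8, -61/16, -121/32, -967/256 } R={ -483/128, -241/64, -15/4, -7/2, -3, -2, -1, 0 } -> -1933/512
step 14: add Blue to get RRRRBRRBBBRRBB; options L={ -4, -31/8, -61/16, -121/32, -967/256, -1933/512 } R={ -483/128, -241/64, -15/4, -7/2, -3, -2, -1, 0 } -> -3865/1024
step 15: add Blue to get RRRRBRRBBBRRBBB; options L={ -4, -31/8, -61/16, -121/32, -967/256, -1933/512, -3865/1024 } R={ -483/128, -241/64, -15/4, -7/2, -3, -2, -1, 0 } -> -7729/2048

-7729/2048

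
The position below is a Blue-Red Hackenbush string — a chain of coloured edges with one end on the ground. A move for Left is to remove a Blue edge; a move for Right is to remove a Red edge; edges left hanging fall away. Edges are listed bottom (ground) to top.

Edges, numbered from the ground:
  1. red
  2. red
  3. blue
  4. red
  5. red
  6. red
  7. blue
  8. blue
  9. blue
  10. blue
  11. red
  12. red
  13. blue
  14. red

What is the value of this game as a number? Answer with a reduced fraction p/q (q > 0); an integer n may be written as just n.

Recurse on prefixes of the 14-edge string red red blue red red red blue blue blue blue red red blue red:
r: Left { (no moves) }, Right { 0 } => simplest -1
rr: Left { (no moves) }, Right { -1,0 } => simplest -2
rrb: Left { -2 }, Right { -1,0 } => simplest -3/2
rrbr: Left { -2 }, Right { -3/2,-1,0 } => simplest -7/4
rrbrr: Left { -2 }, Right { -7/4,-3/2,-1,0 } => simplest -15/8
rrbrrr: Left { -2 }, Right { -15/8,-7/4,-3/2,-1,0 } => simplest -31/16
rrbrrrb: Left { -2,-31/16 }, Right { -15/8,-7/4,-3/2,-1,0 } => simplest -61/32
rrbrrrbb: Left { -2,-31/16,-61/32 }, Right { -15/8,-7/4,-3/2,-1,0 } => simplest -121/64
rrbrrrbbb: Left { -2,-31/16,-61/32,-121/64 }, Right { -15/8,-7/4,-3/2,-1,0 } => simplest -241/128
rrbrrrbbbb: Left { -2,-31/16,-61/32,-121/64,-241/128 }, Right { -15/8,-7/4,-3/2,-1,0 } => simplest -481/256
rrbrrrbbbbr: Left { -2,-31/16,-61/32,-121/64,-241/128 }, Right { -481/256,-15/8,-7/4,-3/2,-1,0 } => simplest -963/512
rrbrrrbbbbrr: Left { -2,-31/16,-61/32,-121/64,-241/128 }, Right { -963/512,-481/256,-15/8,-7/4,-3/2,-1,0 } => simplest -1927/1024
rrbrrrbbbbrrb: Left { -2,-31/16,-61/32,-121/64,-241/128,-1927/1024 }, Right { -963/512,-481/256,-15/8,-7/4,-3/2,-1,0 } => simplest -3853/2048
rrbrrrbbbbrrbr: Left { -2,-31/16,-61/32,-121/64,-241/128,-1927/1024 }, Right { -3853/2048,-963/512,-481/256,-15/8,-7/4,-3/2,-1,0 } => simplest -7707/4096

-7707/4096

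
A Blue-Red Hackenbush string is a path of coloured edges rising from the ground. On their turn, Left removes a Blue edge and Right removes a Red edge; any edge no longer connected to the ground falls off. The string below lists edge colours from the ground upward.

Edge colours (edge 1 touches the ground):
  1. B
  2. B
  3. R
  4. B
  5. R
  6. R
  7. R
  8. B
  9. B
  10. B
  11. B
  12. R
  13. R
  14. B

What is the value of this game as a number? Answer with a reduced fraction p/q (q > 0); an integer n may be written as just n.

6387/4096

Prefix values for B B R B R R R B B B B R R B via {L|R} + simplicity:
step 1: add B to get B; options L={ 0 } R={ (no moves) } → 1
step 2: add B to get BB; options L={ 0, 1 } R={ (no moves) } → 2
step 3: add R to get BBR; options L={ 0, 1 } R={ 2 } → 3/2
step 4: add B to get BBRB; options L={ 0, 1, 3/2 } R={ 2 } → 7/4
step 5: add R to get BBRBR; options L={ 0, 1, 3/2 } R={ 7/4, 2 } → 13/8
step 6: add R to get BBRBRR; options L={ 0, 1, 3/2 } R={ 13/8, 7/4, 2 } → 25/16
step 7: add R to get BBRBRRR; options L={ 0, 1, 3/2 } R={ 25/16, 13/8, 7/4, 2 } → 49/32
step 8: add B to get BBRBRRRB; options L={ 0, 1, 3/2, 49/32 } R={ 25/16, 13/8, 7/4, 2 } → 99/64
step 9: add B to get BBRBRRRBB; options L={ 0, 1, 3/2, 49/32, 99/64 } R={ 25/16, 13/8, 7/4, 2 } → 199/128
step 10: add B to get BBRBRRRBBB; options L={ 0, 1, 3/2, 49/32, 99/64, 199/128 } R={ 25/16, 13/8, 7/4, 2 } → 399/256
step 11: add B to get BBRBRRRBBBB; options L={ 0, 1, 3/2, 49/32, 99/64, 199/128, 399/256 } R={ 25/16, 13/8, 7/4, 2 } → 799/512
step 12: add R to get BBRBRRRBBBBR; options L={ 0, 1, 3/2, 49/32, 99/64, 199/128, 399/256 } R={ 799/512, 25/16, 13/8, 7/4, 2 } → 1597/1024
step 13: add R to get BBRBRRRBBBBRR; options L={ 0, 1, 3/2, 49/32, 99/64, 199/128, 399/256 } R={ 1597/1024, 799/512, 25/16, 13/8, 7/4, 2 } → 3193/2048
step 14: add B to get BBRBRRRBBBBRRB; options L={ 0, 1, 3/2, 49/32, 99/64, 199/128, 399/256, 3193/2048 } R={ 1597/1024, 799/512, 25/16, 13/8, 7/4, 2 } → 6387/4096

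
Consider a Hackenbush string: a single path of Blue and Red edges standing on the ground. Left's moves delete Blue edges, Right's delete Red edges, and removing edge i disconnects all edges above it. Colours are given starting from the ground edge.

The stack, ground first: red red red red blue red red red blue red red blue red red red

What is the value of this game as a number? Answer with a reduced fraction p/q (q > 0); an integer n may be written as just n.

Build v(s[:k]) for k = 1..15, string s = red red red red blue red red red blue red red blue red red red.
v(r) = { ∅ | 0 } = -1
v(rr) = { ∅ | -1, 0 } = -2
v(rrr) = { ∅ | -2, -1, 0 } = -3
v(rrrr) = { ∅ | -3, -2, -1, 0 } = -4
v(rrrrb) = { -4 | -3, -2, -1, 0 } = -7/2
v(rrrrbr) = { -4 | -7/2, -3, -2, -1, 0 } = -15/4
v(rrrrbrr) = { -4 | -15/4, -7/2, -3, -2, -1, 0 } = -31/8
v(rrrrbrrr) = { -4 | -31/8, -15/4, -7/2, -3, -2, -1, 0 } = -63/16
v(rrrrbrrrb) = { -4, -63/16 | -31/8, -15/4, -7/2, -3, -2, -1, 0 } = -125/32
v(rrrrbrrrbr) = { -4, -63/16 | -125/32, -31/8, -15/4, -7/2, -3, -2, -1, 0 } = -251/64
v(rrrrbrrrbrr) = { -4, -63/16 | -251/64, -125/32, -31/8, -15/4, -7/2, -3, -2, -1, 0 } = -503/128
v(rrrrbrrrbrrb) = { -4, -63/16, -503/128 | -251/64, -125/32, -31/8, -15/4, -7/2, -3, -2, -1, 0 } = -1005/256
v(rrrrbrrrbrrbr) = { -4, -63/16, -503/128 | -1005/256, -251/64, -125/32, -31/8, -15/4, -7/2, -3, -2, -1, 0 } = -2011/512
v(rrrrbrrrbrrbrr) = { -4, -63/16, -503/128 | -2011/512, -1005/256, -251/64, -125/32, -31/8, -15/4, -7/2, -3, -2, -1, 0 } = -4023/1024
v(rrrrbrrrbrrbrrr) = { -4, -63/16, -503/128 | -4023/1024, -2011/512, -1005/256, -251/64, -125/32, -31/8, -15/4, -7/2, -3, -2, -1, 0 } = -8047/2048

-8047/2048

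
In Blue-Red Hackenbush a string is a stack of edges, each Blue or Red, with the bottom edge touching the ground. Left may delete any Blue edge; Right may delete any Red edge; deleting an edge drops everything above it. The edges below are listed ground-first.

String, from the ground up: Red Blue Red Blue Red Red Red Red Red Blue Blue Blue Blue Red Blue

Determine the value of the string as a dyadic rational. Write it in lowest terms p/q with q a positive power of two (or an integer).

-12165/16384

v_1 [R]  L=[∅]  R=[0]  ⇒ -1
v_2 [RB]  L=[-1]  R=[0]  ⇒ -1/2
v_3 [RBR]  L=[-1]  R=[-1/2; 0]  ⇒ -3/4
v_4 [RBRB]  L=[-1; -3/4]  R=[-1/2; 0]  ⇒ -5/8
v_5 [RBRBR]  L=[-1; -3/4]  R=[-5/8; -1/2; 0]  ⇒ -11/16
v_6 [RBRBRR]  L=[-1; -3/4]  R=[-11/16; -5/8; -1/2; 0]  ⇒ -23/32
v_7 [RBRBRRR]  L=[-1; -3/4]  R=[-23/32; -11/16; -5/8; -1/2; 0]  ⇒ -47/64
v_8 [RBRBRRRR]  L=[-1; -3/4]  R=[-47/64; -23/32; -11/16; -5/8; -1/2; 0]  ⇒ -95/128
v_9 [RBRBRRRRR]  L=[-1; -3/4]  R=[-95/128; -47/64; -23/32; -11/16; -5/8; -1/2; 0]  ⇒ -191/256
v_10 [RBRBRRRRRB]  L=[-1; -3/4; -191/256]  R=[-95/128; -47/64; -23/32; -11/16; -5/8; -1/2; 0]  ⇒ -381/512
v_11 [RBRBRRRRRBB]  L=[-1; -3/4; -191/256; -381/512]  R=[-95/128; -47/64; -23/32; -11/16; -5/8; -1/2; 0]  ⇒ -761/1024
v_12 [RBRBRRRRRBBB]  L=[-1; -3/4; -191/256; -381/512; -761/1024]  R=[-95/128; -47/64; -23/32; -11/16; -5/8; -1/2; 0]  ⇒ -1521/2048
v_13 [RBRBRRRRRBBBB]  L=[-1; -3/4; -191/256; -381/512; -761/1024; -1521/2048]  R=[-95/128; -47/64; -23/32; -11/16; -5/8; -1/2; 0]  ⇒ -3041/4096
v_14 [RBRBRRRRRBBBBR]  L=[-1; -3/4; -191/256; -381/512; -761/1024; -1521/2048]  R=[-3041/4096; -95/128; -47/64; -23/32; -11/16; -5/8; -1/2; 0]  ⇒ -6083/8192
v_15 [RBRBRRRRRBBBBRB]  L=[-1; -3/4; -191/256; -381/512; -761/1024; -1521/2048; -6083/8192]  R=[-3041/4096; -95/128; -47/64; -23/32; -11/16; -5/8; -1/2; 0]  ⇒ -12165/16384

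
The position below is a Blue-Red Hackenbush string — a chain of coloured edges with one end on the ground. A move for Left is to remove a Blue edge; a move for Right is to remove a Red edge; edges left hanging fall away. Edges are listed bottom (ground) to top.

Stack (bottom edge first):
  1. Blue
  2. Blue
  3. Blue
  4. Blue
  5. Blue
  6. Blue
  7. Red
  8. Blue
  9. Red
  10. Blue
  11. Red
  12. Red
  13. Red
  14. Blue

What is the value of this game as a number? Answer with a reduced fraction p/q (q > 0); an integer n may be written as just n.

1 of 14 · B · max L 0 · min R +∞ => 1
2 of 14 · BB · max L 1 · min R +∞ => 2
3 of 14 · BBB · max L 2 · min R +∞ => 3
4 of 14 · BBBB · max L 3 · min R +∞ => 4
5 of 14 · BBBBB · max L 4 · min R +∞ => 5
6 of 14 · BBBBBB · max L 5 · min R +∞ => 6
7 of 14 · BBBBBBR · max L 5 · min R 6 => 11/2
8 of 14 · BBBBBBRB · max L 11/2 · min R 6 => 23/4
9 of 14 · BBBBBBRBR · max L 11/2 · min R 23/4 => 45/8
10 of 14 · BBBBBBRBRB · max L 45/8 · min R 23/4 => 91/16
11 of 14 · BBBBBBRBRBR · max L 45/8 · min R 91/16 => 181/32
12 of 14 · BBBBBBRBRBRR · max L 45/8 · min R 181/32 => 361/64
13 of 14 · BBBBBBRBRBRRR · max L 45/8 · min R 361/64 => 721/128
14 of 14 · BBBBBBRBRBRRRB · max L 721/128 · min R 361/64 => 1443/256

1443/256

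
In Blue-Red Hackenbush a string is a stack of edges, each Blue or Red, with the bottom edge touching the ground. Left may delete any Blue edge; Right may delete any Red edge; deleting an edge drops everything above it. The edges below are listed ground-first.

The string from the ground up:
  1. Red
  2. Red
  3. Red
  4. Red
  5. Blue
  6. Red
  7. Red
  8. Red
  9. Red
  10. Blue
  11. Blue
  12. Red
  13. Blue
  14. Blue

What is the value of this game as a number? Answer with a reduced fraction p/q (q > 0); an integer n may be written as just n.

-4041/1024

1 of 14 · R · max L −∞ · min R 0 so -1
2 of 14 · RR · max L −∞ · min R -1 so -2
3 of 14 · RRR · max L −∞ · min R -2 so -3
4 of 14 · RRRR · max L −∞ · min R -3 so -4
5 of 14 · RRRRB · max L -4 · min R -3 so -7/2
6 of 14 · RRRRBR · max L -4 · min R -7/2 so -15/4
7 of 14 · RRRRBRR · max L -4 · min R -15/4 so -31/8
8 of 14 · RRRRBRRR · max L -4 · min R -31/8 so -63/16
9 of 14 · RRRRBRRRR · max L -4 · min R -63/16 so -127/32
10 of 14 · RRRRBRRRRB · max L -127/32 · min R -63/16 so -253/64
11 of 14 · RRRRBRRRRBB · max L -253/64 · min R -63/16 so -505/128
12 of 14 · RRRRBRRRRBBR · max L -253/64 · min R -505/128 so -1011/256
13 of 14 · RRRRBRRRRBBRB · max L -1011/256 · min R -505/128 so -2021/512
14 of 14 · RRRRBRRRRBBRBB · max L -2021/512 · min R -505/128 so -4041/1024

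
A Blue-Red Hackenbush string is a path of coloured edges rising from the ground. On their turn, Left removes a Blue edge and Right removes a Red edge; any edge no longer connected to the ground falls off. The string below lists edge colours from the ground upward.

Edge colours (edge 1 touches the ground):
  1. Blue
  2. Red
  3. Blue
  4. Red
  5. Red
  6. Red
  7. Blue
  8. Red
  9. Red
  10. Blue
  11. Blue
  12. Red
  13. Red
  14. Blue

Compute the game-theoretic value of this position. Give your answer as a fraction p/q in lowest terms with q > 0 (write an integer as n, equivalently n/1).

4403/8192

v_1 [B]  L=[0]  R=[none]  => 1
v_2 [BR]  L=[0]  R=[1]  => 1/2
v_3 [BRB]  L=[0,1/2]  R=[1]  => 3/4
v_4 [BRBR]  L=[0,1/2]  R=[3/4,1]  => 5/8
v_5 [BRBRR]  L=[0,1/2]  R=[5/8,3/4,1]  => 9/16
v_6 [BRBRRR]  L=[0,1/2]  R=[9/16,5/8,3/4,1]  => 17/32
v_7 [BRBRRRB]  L=[0,1/2,17/32]  R=[9/16,5/8,3/4,1]  => 35/64
v_8 [BRBRRRBR]  L=[0,1/2,17/32]  R=[35/64,9/16,5/8,3/4,1]  => 69/128
v_9 [BRBRRRBRR]  L=[0,1/2,17/32]  R=[69/128,35/64,9/16,5/8,3/4,1]  => 137/256
v_10 [BRBRRRBRRB]  L=[0,1/2,17/32,137/256]  R=[69/128,35/64,9/16,5/8,3/4,1]  => 275/512
v_11 [BRBRRRBRRBB]  L=[0,1/2,17/32,137/256,275/512]  R=[69/128,35/64,9/16,5/8,3/4,1]  => 551/1024
v_12 [BRBRRRBRRBBR]  L=[0,1/2,17/32,137/256,275/512]  R=[551/1024,69/128,35/64,9/16,5/8,3/4,1]  => 1101/2048
v_13 [BRBRRRBRRBBRR]  L=[0,1/2,17/32,137/256,275/512]  R=[1101/2048,551/1024,69/128,35/64,9/16,5/8,3/4,1]  => 2201/4096
v_14 [BRBRRRBRRBBRRB]  L=[0,1/2,17/32,137/256,275/512,2201/4096]  R=[1101/2048,551/1024,69/128,35/64,9/16,5/8,3/4,1]  => 4403/8192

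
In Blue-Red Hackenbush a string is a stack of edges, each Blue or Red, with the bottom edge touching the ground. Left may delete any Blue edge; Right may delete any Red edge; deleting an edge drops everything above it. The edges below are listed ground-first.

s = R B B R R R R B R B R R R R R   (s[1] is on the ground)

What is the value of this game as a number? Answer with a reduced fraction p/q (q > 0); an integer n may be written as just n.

-7871/16384

g_1 [R]  L=[none]  R=[0]  — -1
g_2 [RB]  L=[-1]  R=[0]  — -1/2
g_3 [RBB]  L=[-1 -1/2]  R=[0]  — -1/4
g_4 [RBBR]  L=[-1 -1/2]  R=[-1/4 0]  — -3/8
g_5 [RBBRR]  L=[-1 -1/2]  R=[-3/8 -1/4 0]  — -7/16
g_6 [RBBRRR]  L=[-1 -1/2]  R=[-7/16 -3/8 -1/4 0]  — -15/32
g_7 [RBBRRRR]  L=[-1 -1/2]  R=[-15/32 -7/16 -3/8 -1/4 0]  — -31/64
g_8 [RBBRRRRB]  L=[-1 -1/2 -31/64]  R=[-15/32 -7/16 -3/8 -1/4 0]  — -61/128
g_9 [RBBRRRRBR]  L=[-1 -1/2 -31/64]  R=[-61/128 -15/32 -7/16 -3/8 -1/4 0]  — -123/256
g_10 [RBBRRRRBRB]  L=[-1 -1/2 -31/64 -123/256]  R=[-61/128 -15/32 -7/16 -3/8 -1/4 0]  — -245/512
g_11 [RBBRRRRBRBR]  L=[-1 -1/2 -31/64 -123/256]  R=[-245/512 -61/128 -15/32 -7/16 -3/8 -1/4 0]  — -491/1024
g_12 [RBBRRRRBRBRR]  L=[-1 -1/2 -31/64 -123/256]  R=[-491/1024 -245/512 -61/128 -15/32 -7/16 -3/8 -1/4 0]  — -983/2048
g_13 [RBBRRRRBRBRRR]  L=[-1 -1/2 -31/64 -123/256]  R=[-983/2048 -491/1024 -245/512 -61/128 -15/32 -7/16 -3/8 -1/4 0]  — -1967/4096
g_14 [RBBRRRRBRBRRRR]  L=[-1 -1/2 -31/64 -123/256]  R=[-1967/4096 -983/2048 -491/1024 -245/512 -61/128 -15/32 -7/16 -3/8 -1/4 0]  — -3935/8192
g_15 [RBBRRRRBRBRRRRR]  L=[-1 -1/2 -31/64 -123/256]  R=[-3935/8192 -1967/4096 -983/2048 -491/1024 -245/512 -61/128 -15/32 -7/16 -3/8 -1/4 0]  — -7871/16384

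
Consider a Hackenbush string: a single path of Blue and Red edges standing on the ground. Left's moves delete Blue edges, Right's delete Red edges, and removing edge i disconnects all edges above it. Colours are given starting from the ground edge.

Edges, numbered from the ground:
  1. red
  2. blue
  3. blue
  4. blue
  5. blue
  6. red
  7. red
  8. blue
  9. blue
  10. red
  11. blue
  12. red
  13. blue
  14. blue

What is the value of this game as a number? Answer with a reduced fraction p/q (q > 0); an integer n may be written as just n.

value_1 [r]  L=[·]  R=[0]  — -1
value_2 [rb]  L=[-1]  R=[0]  — -1/2
value_3 [rbb]  L=[-1,-1/2]  R=[0]  — -1/4
value_4 [rbbb]  L=[-1,-1/2,-1/4]  R=[0]  — -1/8
value_5 [rbbbb]  L=[-1,-1/2,-1/4,-1/8]  R=[0]  — -1/16
value_6 [rbbbbr]  L=[-1,-1/2,-1/4,-1/8]  R=[-1/16,0]  — -3/32
value_7 [rbbbbrr]  L=[-1,-1/2,-1/4,-1/8]  R=[-3/32,-1/16,0]  — -7/64
value_8 [rbbbbrrb]  L=[-1,-1/2,-1/4,-1/8,-7/64]  R=[-3/32,-1/16,0]  — -13/128
value_9 [rbbbbrrbb]  L=[-1,-1/2,-1/4,-1/8,-7/64,-13/128]  R=[-3/32,-1/16,0]  — -25/256
value_10 [rbbbbrrbbr]  L=[-1,-1/2,-1/4,-1/8,-7/64,-13/128]  R=[-25/256,-3/32,-1/16,0]  — -51/512
value_11 [rbbbbrrbbrb]  L=[-1,-1/2,-1/4,-1/8,-7/64,-13/128,-51/512]  R=[-25/256,-3/32,-1/16,0]  — -101/1024
value_12 [rbbbbrrbbrbr]  L=[-1,-1/2,-1/4,-1/8,-7/64,-13/128,-51/512]  R=[-101/1024,-25/256,-3/32,-1/16,0]  — -203/2048
value_13 [rbbbbrrbbrbrb]  L=[-1,-1/2,-1/4,-1/8,-7/64,-13/128,-51/512,-203/2048]  R=[-101/1024,-25/256,-3/32,-1/16,0]  — -405/4096
value_14 [rbbbbrrbbrbrbb]  L=[-1,-1/2,-1/4,-1/8,-7/64,-13/128,-51/512,-203/2048,-405/4096]  R=[-101/1024,-25/256,-3/32,-1/16,0]  — -809/8192

-809/8192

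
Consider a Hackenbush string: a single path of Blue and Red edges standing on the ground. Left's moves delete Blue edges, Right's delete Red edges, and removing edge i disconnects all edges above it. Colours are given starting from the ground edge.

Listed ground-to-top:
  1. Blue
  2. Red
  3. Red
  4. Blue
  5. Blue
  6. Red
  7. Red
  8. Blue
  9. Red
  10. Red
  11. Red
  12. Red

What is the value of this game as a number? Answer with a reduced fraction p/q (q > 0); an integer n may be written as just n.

801/2048

1 of 12 · B · max L 0 · min R +∞ gives 1
2 of 12 · BR · max L 0 · min R 1 gives 1/2
3 of 12 · BRR · max L 0 · min R 1/2 gives 1/4
4 of 12 · BRRB · max L 1/4 · min R 1/2 gives 3/8
5 of 12 · BRRBB · max L 3/8 · min R 1/2 gives 7/16
6 of 12 · BRRBBR · max L 3/8 · min R 7/16 gives 13/32
7 of 12 · BRRBBRR · max L 3/8 · min R 13/32 gives 25/64
8 of 12 · BRRBBRRB · max L 25/64 · min R 13/32 gives 51/128
9 of 12 · BRRBBRRBR · max L 25/64 · min R 51/128 gives 101/256
10 of 12 · BRRBBRRBRR · max L 25/64 · min R 101/256 gives 201/512
11 of 12 · BRRBBRRBRRR · max L 25/64 · min R 201/512 gives 401/1024
12 of 12 · BRRBBRRBRRRR · max L 25/64 · min R 401/1024 gives 801/2048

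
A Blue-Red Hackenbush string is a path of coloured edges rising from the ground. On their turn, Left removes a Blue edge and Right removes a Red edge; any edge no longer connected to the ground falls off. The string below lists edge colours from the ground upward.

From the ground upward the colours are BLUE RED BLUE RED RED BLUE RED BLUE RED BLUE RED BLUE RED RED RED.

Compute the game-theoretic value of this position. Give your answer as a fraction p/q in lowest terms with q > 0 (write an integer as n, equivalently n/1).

9553/16384

1 of 15 · B · max L 0 · min R +∞ ⇒ 1
2 of 15 · BR · max L 0 · min R 1 ⇒ 1/2
3 of 15 · BRB · max L 1/2 · min R 1 ⇒ 3/4
4 of 15 · BRBR · max L 1/2 · min R 3/4 ⇒ 5/8
5 of 15 · BRBRR · max L 1/2 · min R 5/8 ⇒ 9/16
6 of 15 · BRBRRB · max L 9/16 · min R 5/8 ⇒ 19/32
7 of 15 · BRBRRBR · max L 9/16 · min R 19/32 ⇒ 37/64
8 of 15 · BRBRRBRB · max L 37/64 · min R 19/32 ⇒ 75/128
9 of 15 · BRBRRBRBR · max L 37/64 · min R 75/128 ⇒ 149/256
10 of 15 · BRBRRBRBRB · max L 149/256 · min R 75/128 ⇒ 299/512
11 of 15 · BRBRRBRBRBR · max L 149/256 · min R 299/512 ⇒ 597/1024
12 of 15 · BRBRRBRBRBRB · max L 597/1024 · min R 299/512 ⇒ 1195/2048
13 of 15 · BRBRRBRBRBRBR · max L 597/1024 · min R 1195/2048 ⇒ 2389/4096
14 of 15 · BRBRRBRBRBRBRR · max L 597/1024 · min R 2389/4096 ⇒ 4777/8192
15 of 15 · BRBRRBRBRBRBRRR · max L 597/1024 · min R 4777/8192 ⇒ 9553/16384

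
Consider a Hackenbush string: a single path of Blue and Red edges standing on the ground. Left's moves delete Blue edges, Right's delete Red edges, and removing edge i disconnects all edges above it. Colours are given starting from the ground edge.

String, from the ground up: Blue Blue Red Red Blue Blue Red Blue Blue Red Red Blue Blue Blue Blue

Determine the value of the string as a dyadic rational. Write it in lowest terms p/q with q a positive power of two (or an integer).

11679/8192

Prefix values for Blue Blue Red Red Blue Blue Red Blue Blue Red Red Blue Blue Blue Blue via {L|R} + simplicity:
value(B) = { 0 | ∅ } — 1
value(BB) = { 0 1 | ∅ } — 2
value(BBR) = { 0 1 | 2 } — 3/2
value(BBRR) = { 0 1 | 3/2 2 } — 5/4
value(BBRRB) = { 0 1 5/4 | 3/2 2 } — 11/8
value(BBRRBB) = { 0 1 5/4 11/8 | 3/2 2 } — 23/16
value(BBRRBBR) = { 0 1 5/4 11/8 | 23/16 3/2 2 } — 45/32
value(BBRRBBRB) = { 0 1 5/4 11/8 45/32 | 23/16 3/2 2 } — 91/64
value(BBRRBBRBB) = { 0 1 5/4 11/8 45/32 91/64 | 23/16 3/2 2 } — 183/128
value(BBRRBBRBBR) = { 0 1 5/4 11/8 45/32 91/64 | 183/128 23/16 3/2 2 } — 365/256
value(BBRRBBRBBRR) = { 0 1 5/4 11/8 45/32 91/64 | 365/256 183/128 23/16 3/2 2 } — 729/512
value(BBRRBBRBBRRB) = { 0 1 5/4 11/8 45/32 91/64 729/512 | 365/256 183/128 23/16 3/2 2 } — 1459/1024
value(BBRRBBRBBRRBB) = { 0 1 5/4 11/8 45/32 91/64 729/512 1459/1024 | 365/256 183/128 23/16 3/2 2 } — 2919/2048
value(BBRRBBRBBRRBBB) = { 0 1 5/4 11/8 45/32 91/64 729/512 1459/1024 2919/2048 | 365/256 183/128 23/16 3/2 2 } — 5839/4096
value(BBRRBBRBBRRBBBB) = { 0 1 5/4 11/8 45/32 91/64 729/512 1459/1024 2919/2048 5839/4096 | 365/256 183/128 23/16 3/2 2 } — 11679/8192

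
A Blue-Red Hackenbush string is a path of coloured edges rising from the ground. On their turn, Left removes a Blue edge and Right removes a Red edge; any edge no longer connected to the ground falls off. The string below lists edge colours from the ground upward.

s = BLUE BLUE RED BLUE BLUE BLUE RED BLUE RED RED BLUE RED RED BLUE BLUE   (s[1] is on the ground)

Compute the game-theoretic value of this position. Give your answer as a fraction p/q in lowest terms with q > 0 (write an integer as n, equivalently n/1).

15655/8192

G_1 [B]  L=[0]  R=[·]  gives 1
G_2 [BB]  L=[0,1]  R=[·]  gives 2
G_3 [BBR]  L=[0,1]  R=[2]  gives 3/2
G_4 [BBRB]  L=[0,1,3/2]  R=[2]  gives 7/4
G_5 [BBRBB]  L=[0,1,3/2,7/4]  R=[2]  gives 15/8
G_6 [BBRBBB]  L=[0,1,3/2,7/4,15/8]  R=[2]  gives 31/16
G_7 [BBRBBBR]  L=[0,1,3/2,7/4,15/8]  R=[31/16,2]  gives 61/32
G_8 [BBRBBBRB]  L=[0,1,3/2,7/4,15/8,61/32]  R=[31/16,2]  gives 123/64
G_9 [BBRBBBRBR]  L=[0,1,3/2,7/4,15/8,61/32]  R=[123/64,31/16,2]  gives 245/128
G_10 [BBRBBBRBRR]  L=[0,1,3/2,7/4,15/8,61/32]  R=[245/128,123/64,31/16,2]  gives 489/256
G_11 [BBRBBBRBRRB]  L=[0,1,3/2,7/4,15/8,61/32,489/256]  R=[245/128,123/64,31/16,2]  gives 979/512
G_12 [BBRBBBRBRRBR]  L=[0,1,3/2,7/4,15/8,61/32,489/256]  R=[979/512,245/128,123/64,31/16,2]  gives 1957/1024
G_13 [BBRBBBRBRRBRR]  L=[0,1,3/2,7/4,15/8,61/32,489/256]  R=[1957/1024,979/512,245/128,123/64,31/16,2]  gives 3913/2048
G_14 [BBRBBBRBRRBRRB]  L=[0,1,3/2,7/4,15/8,61/32,489/256,3913/2048]  R=[1957/1024,979/512,245/128,123/64,31/16,2]  gives 7827/4096
G_15 [BBRBBBRBRRBRRBB]  L=[0,1,3/2,7/4,15/8,61/32,489/256,3913/2048,7827/4096]  R=[1957/1024,979/512,245/128,123/64,31/16,2]  gives 15655/8192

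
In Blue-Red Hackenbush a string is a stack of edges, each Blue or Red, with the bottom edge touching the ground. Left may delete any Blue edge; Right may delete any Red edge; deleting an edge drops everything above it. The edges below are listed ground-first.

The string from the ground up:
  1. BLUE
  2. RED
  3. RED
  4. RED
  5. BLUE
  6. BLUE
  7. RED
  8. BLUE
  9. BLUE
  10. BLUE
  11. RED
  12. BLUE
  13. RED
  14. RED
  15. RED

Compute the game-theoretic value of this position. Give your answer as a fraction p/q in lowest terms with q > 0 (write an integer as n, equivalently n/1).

3537/16384

Build val(s[:k]) for k = 1..15, string s = BLUE RED RED RED BLUE BLUE RED BLUE BLUE BLUE RED BLUE RED RED RED.
val(B) = { 0 | · } gives 1
val(BR) = { 0 | 1 } gives 1/2
val(BRR) = { 0 | 1/2,1 } gives 1/4
val(BRRR) = { 0 | 1/4,1/2,1 } gives 1/8
val(BRRRB) = { 0,1/8 | 1/4,1/2,1 } gives 3/16
val(BRRRBB) = { 0,1/8,3/16 | 1/4,1/2,1 } gives 7/32
val(BRRRBBR) = { 0,1/8,3/16 | 7/32,1/4,1/2,1 } gives 13/64
val(BRRRBBRB) = { 0,1/8,3/16,13/64 | 7/32,1/4,1/2,1 } gives 27/128
val(BRRRBBRBB) = { 0,1/8,3/16,13/64,27/128 | 7/32,1/4,1/2,1 } gives 55/256
val(BRRRBBRBBB) = { 0,1/8,3/16,13/64,27/128,55/256 | 7/32,1/4,1/2,1 } gives 111/512
val(BRRRBBRBBBR) = { 0,1/8,3/16,13/64,27/128,55/256 | 111/512,7/32,1/4,1/2,1 } gives 221/1024
val(BRRRBBRBBBRB) = { 0,1/8,3/16,13/64,27/128,55/256,221/1024 | 111/512,7/32,1/4,1/2,1 } gives 443/2048
val(BRRRBBRBBBRBR) = { 0,1/8,3/16,13/64,27/128,55/256,221/1024 | 443/2048,111/512,7/32,1/4,1/2,1 } gives 885/4096
val(BRRRBBRBBBRBRR) = { 0,1/8,3/16,13/64,27/128,55/256,221/1024 | 885/4096,443/2048,111/512,7/32,1/4,1/2,1 } gives 1769/8192
val(BRRRBBRBBBRBRRR) = { 0,1/8,3/16,13/64,27/128,55/256,221/1024 | 1769/8192,885/4096,443/2048,111/512,7/32,1/4,1/2,1 } gives 3537/16384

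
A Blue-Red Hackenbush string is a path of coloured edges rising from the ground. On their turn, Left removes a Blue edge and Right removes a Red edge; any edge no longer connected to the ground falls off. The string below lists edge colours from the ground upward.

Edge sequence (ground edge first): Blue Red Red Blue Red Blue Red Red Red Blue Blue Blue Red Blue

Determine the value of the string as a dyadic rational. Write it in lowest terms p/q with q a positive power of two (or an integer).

2619/8192

Build val(s[:k]) for k = 1..14, string s = Blue Red Red Blue Red Blue Red Red Red Blue Blue Blue Red Blue.
val(B) = { 0 | (no moves) } gives 1
val(BR) = { 0 | 1 } gives 1/2
val(BRR) = { 0 | 1/2,1 } gives 1/4
val(BRRB) = { 0,1/4 | 1/2,1 } gives 3/8
val(BRRBR) = { 0,1/4 | 3/8,1/2,1 } gives 5/16
val(BRRBRB) = { 0,1/4,5/16 | 3/8,1/2,1 } gives 11/32
val(BRRBRBR) = { 0,1/4,5/16 | 11/32,3/8,1/2,1 } gives 21/64
val(BRRBRBRR) = { 0,1/4,5/16 | 21/64,11/32,3/8,1/2,1 } gives 41/128
val(BRRBRBRRR) = { 0,1/4,5/16 | 41/128,21/64,11/32,3/8,1/2,1 } gives 81/256
val(BRRBRBRRRB) = { 0,1/4,5/16,81/256 | 41/128,21/64,11/32,3/8,1/2,1 } gives 163/512
val(BRRBRBRRRBB) = { 0,1/4,5/16,81/256,163/512 | 41/128,21/64,11/32,3/8,1/2,1 } gives 327/1024
val(BRRBRBRRRBBB) = { 0,1/4,5/16,81/256,163/512,327/1024 | 41/128,21/64,11/32,3/8,1/2,1 } gives 655/2048
val(BRRBRBRRRBBBR) = { 0,1/4,5/16,81/256,163/512,327/1024 | 655/2048,41/128,21/64,11/32,3/8,1/2,1 } gives 1309/4096
val(BRRBRBRRRBBBRB) = { 0,1/4,5/16,81/256,163/512,327/1024,1309/4096 | 655/2048,41/128,21/64,11/32,3/8,1/2,1 } gives 2619/8192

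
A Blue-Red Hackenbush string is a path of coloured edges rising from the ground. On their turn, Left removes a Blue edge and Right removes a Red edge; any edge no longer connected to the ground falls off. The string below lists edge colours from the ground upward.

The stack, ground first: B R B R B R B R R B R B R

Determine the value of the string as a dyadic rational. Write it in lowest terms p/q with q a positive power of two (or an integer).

step 1: add B to get B; options L={ 0 } R={ none } = 1
step 2: add R to get BR; options L={ 0 } R={ 1 } = 1/2
step 3: add B to get BRB; options L={ 0; 1/2 } R={ 1 } = 3/4
step 4: add R to get BRBR; options L={ 0; 1/2 } R={ 3/4; 1 } = 5/8
step 5: add B to get BRBRB; options L={ 0; 1/2; 5/8 } R={ 3/4; 1 } = 11/16
step 6: add R to get BRBRBR; options L={ 0; 1/2; 5/8 } R={ 11/16; 3/4; 1 } = 21/32
step 7: add B to get BRBRBRB; options L={ 0; 1/2; 5/8; 21/32 } R={ 11/16; 3/4; 1 } = 43/64
step 8: add R to get BRBRBRBR; options L={ 0; 1/2; 5/8; 21/32 } R={ 43/64; 11/16; 3/4; 1 } = 85/128
step 9: add R to get BRBRBRBRR; options L={ 0; 1/2; 5/8; 21/32 } R={ 85/128; 43/64; 11/16; 3/4; 1 } = 169/256
step 10: add B to get BRBRBRBRRB; options L={ 0; 1/2; 5/8; 21/32; 169/256 } R={ 85/128; 43/64; 11/16; 3/4; 1 } = 339/512
step 11: add R to get BRBRBRBRRBR; options L={ 0; 1/2; 5/8; 21/32; 169/256 } R={ 339/512; 85/128; 43/64; 11/16; 3/4; 1 } = 677/1024
step 12: add B to get BRBRBRBRRBRB; options L={ 0; 1/2; 5/8; 21/32; 169/256; 677/1024 } R={ 339/512; 85/128; 43/64; 11/16; 3/4; 1 } = 1355/2048
step 13: add R to get BRBRBRBRRBRBR; options L={ 0; 1/2; 5/8; 21/32; 169/256; 677/1024 } R={ 1355/2048; 339/512; 85/128; 43/64; 11/16; 3/4; 1 } = 2709/4096

2709/4096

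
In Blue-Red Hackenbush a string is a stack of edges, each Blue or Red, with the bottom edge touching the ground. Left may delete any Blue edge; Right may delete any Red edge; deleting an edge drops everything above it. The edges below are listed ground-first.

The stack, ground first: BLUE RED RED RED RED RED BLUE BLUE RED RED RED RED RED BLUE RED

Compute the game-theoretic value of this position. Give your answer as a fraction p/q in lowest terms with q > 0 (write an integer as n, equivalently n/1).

773/16384

Build val(s[:k]) for k = 1..15, string s = BLUE RED RED RED RED RED BLUE BLUE RED RED RED RED RED BLUE RED.
step 1: add BLUE to get B; options L={ 0 } R={  } — 1
step 2: add RED to get BR; options L={ 0 } R={ 1 } — 1/2
step 3: add RED to get BRR; options L={ 0 } R={ 1/2, 1 } — 1/4
step 4: add RED to get BRRR; options L={ 0 } R={ 1/4, 1/2, 1 } — 1/8
step 5: add RED to get BRRRR; options L={ 0 } R={ 1/8, 1/4, 1/2, 1 } — 1/16
step 6: add RED to get BRRRRR; options L={ 0 } R={ 1/16, 1/8, 1/4, 1/2, 1 } — 1/32
step 7: add BLUE to get BRRRRRB; options L={ 0, 1/32 } R={ 1/16, 1/8, 1/4, 1/2, 1 } — 3/64
step 8: add BLUE to get BRRRRRBB; options L={ 0, 1/32, 3/64 } R={ 1/16, 1/8, 1/4, 1/2, 1 } — 7/128
step 9: add RED to get BRRRRRBBR; options L={ 0, 1/32, 3/64 } R={ 7/128, 1/16, 1/8, 1/4, 1/2, 1 } — 13/256
step 10: add RED to get BRRRRRBBRR; options L={ 0, 1/32, 3/64 } R={ 13/256, 7/128, 1/16, 1/8, 1/4, 1/2, 1 } — 25/512
step 11: add RED to get BRRRRRBBRRR; options L={ 0, 1/32, 3/64 } R={ 25/512, 13/256, 7/128, 1/16, 1/8, 1/4, 1/2, 1 } — 49/1024
step 12: add RED to get BRRRRRBBRRRR; options L={ 0, 1/32, 3/64 } R={ 49/1024, 25/512, 13/256, 7/128, 1/16, 1/8, 1/4, 1/2, 1 } — 97/2048
step 13: add RED to get BRRRRRBBRRRRR; options L={ 0, 1/32, 3/64 } R={ 97/2048, 49/1024, 25/512, 13/256, 7/128, 1/16, 1/8, 1/4, 1/2, 1 } — 193/4096
step 14: add BLUE to get BRRRRRBBRRRRRB; options L={ 0, 1/32, 3/64, 193/4096 } R={ 97/2048, 49/1024, 25/512, 13/256, 7/128, 1/16, 1/8, 1/4, 1/2, 1 } — 387/8192
step 15: add RED to get BRRRRRBBRRRRRBR; options L={ 0, 1/32, 3/64, 193/4096 } R={ 387/8192, 97/2048, 49/1024, 25/512, 13/256, 7/128, 1/16, 1/8, 1/4, 1/2, 1 } — 773/16384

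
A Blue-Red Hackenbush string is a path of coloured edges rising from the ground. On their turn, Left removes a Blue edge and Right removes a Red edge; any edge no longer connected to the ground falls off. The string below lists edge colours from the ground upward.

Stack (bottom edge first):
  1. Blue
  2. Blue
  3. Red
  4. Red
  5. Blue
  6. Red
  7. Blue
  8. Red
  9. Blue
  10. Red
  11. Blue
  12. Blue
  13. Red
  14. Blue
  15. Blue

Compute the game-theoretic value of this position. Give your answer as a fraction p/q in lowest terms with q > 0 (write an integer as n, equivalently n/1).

B: Left { 0 }, Right { none } ⇒ simplest 1
BB: Left { 0,1 }, Right { none } ⇒ simplest 2
BBR: Left { 0,1 }, Right { 2 } ⇒ simplest 3/2
BBRR: Left { 0,1 }, Right { 3/2,2 } ⇒ simplest 5/4
BBRRB: Left { 0,1,5/4 }, Right { 3/2,2 } ⇒ simplest 11/8
BBRRBR: Left { 0,1,5/4 }, Right { 11/8,3/2,2 } ⇒ simplest 21/16
BBRRBRB: Left { 0,1,5/4,21/16 }, Right { 11/8,3/2,2 } ⇒ simplest 43/32
BBRRBRBR: Left { 0,1,5/4,21/16 }, Right { 43/32,11/8,3/2,2 } ⇒ simplest 85/64
BBRRBRBRB: Left { 0,1,5/4,21/16,85/64 }, Right { 43/32,11/8,3/2,2 } ⇒ simplest 171/128
BBRRBRBRBR: Left { 0,1,5/4,21/16,85/64 }, Right { 171/128,43/32,11/8,3/2,2 } ⇒ simplest 341/256
BBRRBRBRBRB: Left { 0,1,5/4,21/16,85/64,341/256 }, Right { 171/128,43/32,11/8,3/2,2 } ⇒ simplest 683/512
BBRRBRBRBRBB: Left { 0,1,5/4,21/16,85/64,341/256,683/512 }, Right { 171/128,43/32,11/8,3/2,2 } ⇒ simplest 1367/1024
BBRRBRBRBRBBR: Left { 0,1,5/4,21/16,85/64,341/256,683/512 }, Right { 1367/1024,171/128,43/32,11/8,3/2,2 } ⇒ simplest 2733/2048
BBRRBRBRBRBBRB: Left { 0,1,5/4,21/16,85/64,341/256,683/512,2733/2048 }, Right { 1367/1024,171/128,43/32,11/8,3/2,2 } ⇒ simplest 5467/4096
BBRRBRBRBRBBRBB: Left { 0,1,5/4,21/16,85/64,341/256,683/512,2733/2048,5467/4096 }, Right { 1367/1024,171/128,43/32,11/8,3/2,2 } ⇒ simplest 10935/8192

10935/8192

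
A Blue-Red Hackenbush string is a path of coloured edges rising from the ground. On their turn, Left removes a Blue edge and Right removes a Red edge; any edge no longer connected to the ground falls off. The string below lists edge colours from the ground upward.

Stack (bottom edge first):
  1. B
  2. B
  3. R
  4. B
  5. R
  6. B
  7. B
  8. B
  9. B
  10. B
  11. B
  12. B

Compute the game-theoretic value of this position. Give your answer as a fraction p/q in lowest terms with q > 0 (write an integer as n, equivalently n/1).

Prefix values for B B R B R B B B B B B B via {L|R} + simplicity:
step 1: add B to get B; options L={ 0 } R={  } = 1
step 2: add B to get BB; options L={ 0 1 } R={  } = 2
step 3: add R to get BBR; options L={ 0 1 } R={ 2 } = 3/2
step 4: add B to get BBRB; options L={ 0 1 3/2 } R={ 2 } = 7/4
step 5: add R to get BBRBR; options L={ 0 1 3/2 } R={ 7/4 2 } = 13/8
step 6: add B to get BBRBRB; options L={ 0 1 3/2 13/8 } R={ 7/4 2 } = 27/16
step 7: add B to get BBRBRBB; options L={ 0 1 3/2 13/8 27/16 } R={ 7/4 2 } = 55/32
step 8: add B to get BBRBRBBB; options L={ 0 1 3/2 13/8 27/16 55/32 } R={ 7/4 2 } = 111/64
step 9: add B to get BBRBRBBBB; options L={ 0 1 3/2 13/8 27/16 55/32 111/64 } R={ 7/4 2 } = 223/128
step 10: add B to get BBRBRBBBBB; options L={ 0 1 3/2 13/8 27/16 55/32 111/64 223/128 } R={ 7/4 2 } = 447/256
step 11: add B to get BBRBRBBBBBB; options L={ 0 1 3/2 13/8 27/16 55/32 111/64 223/128 447/256 } R={ 7/4 2 } = 895/512
step 12: add B to get BBRBRBBBBBBB; options L={ 0 1 3/2 13/8 27/16 55/32 111/64 223/128 447/256 895/512 } R={ 7/4 2 } = 1791/1024

1791/1024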